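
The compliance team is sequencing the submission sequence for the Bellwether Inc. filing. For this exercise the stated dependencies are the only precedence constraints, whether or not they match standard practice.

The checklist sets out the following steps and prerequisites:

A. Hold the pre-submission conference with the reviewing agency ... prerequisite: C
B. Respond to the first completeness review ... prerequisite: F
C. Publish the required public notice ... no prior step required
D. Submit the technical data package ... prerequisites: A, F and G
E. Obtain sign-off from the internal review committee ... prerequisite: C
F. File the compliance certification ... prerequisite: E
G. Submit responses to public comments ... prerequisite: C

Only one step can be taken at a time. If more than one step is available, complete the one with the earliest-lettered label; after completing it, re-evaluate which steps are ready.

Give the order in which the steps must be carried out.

C, A, E, F, B, G, D

C has no prerequisites → C first.
Now A, E and G have their prerequisites met. A has the earlier label, so A next.
Ready: E and G. E has the earlier label → E.
F now also ready, so the ready set is {F, G}; F has the earlier label → F.
B now also ready, so the ready set is {B, G}; B has the earlier label → B.
That leaves G as the only ready step → G.
That leaves D as the only ready step → D.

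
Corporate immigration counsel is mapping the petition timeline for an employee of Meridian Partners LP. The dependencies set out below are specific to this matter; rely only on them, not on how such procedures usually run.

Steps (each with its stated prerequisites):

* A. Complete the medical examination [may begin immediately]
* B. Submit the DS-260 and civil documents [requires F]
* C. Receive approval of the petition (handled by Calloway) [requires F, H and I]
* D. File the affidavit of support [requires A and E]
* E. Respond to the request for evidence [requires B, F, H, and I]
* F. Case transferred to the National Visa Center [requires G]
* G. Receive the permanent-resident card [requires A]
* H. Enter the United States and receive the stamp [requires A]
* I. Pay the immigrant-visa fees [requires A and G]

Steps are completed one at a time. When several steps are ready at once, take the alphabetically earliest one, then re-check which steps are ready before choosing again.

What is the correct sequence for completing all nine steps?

A, G, F, B, H, I, C, E, D

A has no prerequisites → A first.
G and H are both available; G has the earlier label → G.
F and I now also ready, so the ready set is {F, H, I}; F has the earlier label → F.
Ready: B, H and I. B has the earlier label → B.
Now H and I have their prerequisites met. H has the earlier label, so H next.
That leaves I as the only ready step → I.
Now C and E have their prerequisites met. C has the earlier label, so C next.
E is the only step now ready → E.
D is the only step now ready → D.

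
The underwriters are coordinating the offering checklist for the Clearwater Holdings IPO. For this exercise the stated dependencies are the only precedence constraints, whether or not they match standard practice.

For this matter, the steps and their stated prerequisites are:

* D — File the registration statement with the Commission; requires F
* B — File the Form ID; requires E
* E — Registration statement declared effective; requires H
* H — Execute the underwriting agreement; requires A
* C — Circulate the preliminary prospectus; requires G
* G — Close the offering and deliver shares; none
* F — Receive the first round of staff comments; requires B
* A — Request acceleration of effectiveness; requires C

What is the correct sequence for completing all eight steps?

G is the only step with nothing outstanding, so it goes first.
C needed G, now all done → C.
That leaves A as the only ready step → A.
H is the only step now ready → H.
E is the only step now ready → E.
Next only B has its prerequisites met → B.
F needed B, now all done → F.
D needed F, now all done → D.

G, C, A, H, E, B, F, D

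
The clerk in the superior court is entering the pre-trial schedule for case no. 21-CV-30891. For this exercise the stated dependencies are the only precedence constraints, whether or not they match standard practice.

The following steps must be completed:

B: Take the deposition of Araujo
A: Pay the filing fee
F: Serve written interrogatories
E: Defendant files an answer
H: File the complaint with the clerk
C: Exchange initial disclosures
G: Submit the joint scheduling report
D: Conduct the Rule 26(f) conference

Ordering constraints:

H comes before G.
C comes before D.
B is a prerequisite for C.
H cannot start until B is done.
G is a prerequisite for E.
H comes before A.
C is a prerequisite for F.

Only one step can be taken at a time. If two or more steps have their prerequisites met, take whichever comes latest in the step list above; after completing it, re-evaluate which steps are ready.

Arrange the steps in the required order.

B has no prerequisites → B first.
Now C and H have their prerequisites met. C is listed later, so C next.
Ready: D, H and F. D is listed later → D.
H and F are both available; H is listed later → H.
Ready: G, F and A. G is listed later → G.
Now E, F and A have their prerequisites met. E is listed later, so E next.
Now F and A have their prerequisites met. F is listed later, so F next.
A needed H, now all done → A.

B C D H G E F A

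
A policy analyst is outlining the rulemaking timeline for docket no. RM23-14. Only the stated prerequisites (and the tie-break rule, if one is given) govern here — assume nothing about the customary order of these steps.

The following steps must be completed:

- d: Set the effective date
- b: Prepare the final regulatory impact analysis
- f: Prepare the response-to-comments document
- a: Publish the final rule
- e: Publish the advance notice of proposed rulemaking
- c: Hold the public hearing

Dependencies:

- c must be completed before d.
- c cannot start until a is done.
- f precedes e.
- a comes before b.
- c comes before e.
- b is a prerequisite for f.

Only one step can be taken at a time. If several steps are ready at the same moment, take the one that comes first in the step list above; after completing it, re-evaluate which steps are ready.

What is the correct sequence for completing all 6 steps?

a is the only step with nothing outstanding, so it goes first.
b and c are both available; b is listed earlier → b.
f now also ready, so the ready set is {f, c}; f is listed earlier → f.
c needed a, now all done → c.
d and e are both available; d is listed earlier → d.
e needed f and c, now all done → e.

a b f c d e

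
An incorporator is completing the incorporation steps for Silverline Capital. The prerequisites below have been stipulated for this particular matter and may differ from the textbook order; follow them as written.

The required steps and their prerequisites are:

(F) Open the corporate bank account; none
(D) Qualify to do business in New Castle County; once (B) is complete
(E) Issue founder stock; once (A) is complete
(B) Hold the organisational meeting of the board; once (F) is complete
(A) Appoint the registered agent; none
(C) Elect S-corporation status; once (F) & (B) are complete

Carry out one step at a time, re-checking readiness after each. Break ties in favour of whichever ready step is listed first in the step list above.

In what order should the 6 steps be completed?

(F) and (A) have no prerequisites; (F) is listed earlier, so (F) is first.
(B) and (A) are both available; (B) is listed earlier → (B).
(D) and (C) now also ready, so the ready set is {(D), (A), (C)}; (D) is listed earlier → (D).
(A) and (C) are both available; (A) is listed earlier → (A).
Now (E) and (C) have their prerequisites met. (E) is listed earlier, so (E) next.
(C) is the only step now ready → (C).

(F), (B), (D), (A), (E), (C)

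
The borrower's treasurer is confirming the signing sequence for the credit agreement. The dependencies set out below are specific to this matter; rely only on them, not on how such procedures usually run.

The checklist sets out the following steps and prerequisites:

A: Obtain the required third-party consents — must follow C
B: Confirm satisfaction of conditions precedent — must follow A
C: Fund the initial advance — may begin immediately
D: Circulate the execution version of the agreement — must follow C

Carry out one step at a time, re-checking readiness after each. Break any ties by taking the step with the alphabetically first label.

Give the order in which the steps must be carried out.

C → A → B → D

C is the only step with nothing outstanding, so it goes first.
Now A and D have their prerequisites met. A has the earlier label, so A next.
Ready: B and D. B has the earlier label → B.
D is the only step now ready → D.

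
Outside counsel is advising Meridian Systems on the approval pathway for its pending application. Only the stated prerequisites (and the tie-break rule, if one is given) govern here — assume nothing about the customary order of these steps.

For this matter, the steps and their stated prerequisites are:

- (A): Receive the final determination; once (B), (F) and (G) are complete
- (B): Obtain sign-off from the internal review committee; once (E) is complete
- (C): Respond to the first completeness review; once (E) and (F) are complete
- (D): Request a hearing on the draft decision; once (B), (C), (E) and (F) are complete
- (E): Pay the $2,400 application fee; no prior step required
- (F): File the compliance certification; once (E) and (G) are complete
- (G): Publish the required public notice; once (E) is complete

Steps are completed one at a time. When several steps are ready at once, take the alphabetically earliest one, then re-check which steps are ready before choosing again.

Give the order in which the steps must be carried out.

(E), (B), (G), (F), (A), (C), (D)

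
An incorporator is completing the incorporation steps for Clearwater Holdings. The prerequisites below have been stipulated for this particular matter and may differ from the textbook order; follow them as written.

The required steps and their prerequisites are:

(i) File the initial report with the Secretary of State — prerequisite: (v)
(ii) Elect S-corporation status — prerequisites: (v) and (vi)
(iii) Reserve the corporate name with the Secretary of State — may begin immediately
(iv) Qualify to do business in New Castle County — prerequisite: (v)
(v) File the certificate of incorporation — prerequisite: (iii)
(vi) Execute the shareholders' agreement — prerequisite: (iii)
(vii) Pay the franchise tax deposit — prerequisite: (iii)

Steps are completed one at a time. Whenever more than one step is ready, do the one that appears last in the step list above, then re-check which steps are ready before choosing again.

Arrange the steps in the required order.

(iii) has no prerequisites → (iii) first.
Now (vii), (vi) and (v) have their prerequisites met. (vii) is listed later, so (vii) next.
Ready: (vi) and (v). (vi) is listed later → (vi).
(v) is the only step now ready → (v).
Now (iv), (ii) and (i) have their prerequisites met. (iv) is listed later, so (iv) next.
(ii) and (i) are both available; (ii) is listed later → (ii).
(i) needed (v), now all done → (i).

(iii), (vii), (vi), (v), (iv), (ii), (i)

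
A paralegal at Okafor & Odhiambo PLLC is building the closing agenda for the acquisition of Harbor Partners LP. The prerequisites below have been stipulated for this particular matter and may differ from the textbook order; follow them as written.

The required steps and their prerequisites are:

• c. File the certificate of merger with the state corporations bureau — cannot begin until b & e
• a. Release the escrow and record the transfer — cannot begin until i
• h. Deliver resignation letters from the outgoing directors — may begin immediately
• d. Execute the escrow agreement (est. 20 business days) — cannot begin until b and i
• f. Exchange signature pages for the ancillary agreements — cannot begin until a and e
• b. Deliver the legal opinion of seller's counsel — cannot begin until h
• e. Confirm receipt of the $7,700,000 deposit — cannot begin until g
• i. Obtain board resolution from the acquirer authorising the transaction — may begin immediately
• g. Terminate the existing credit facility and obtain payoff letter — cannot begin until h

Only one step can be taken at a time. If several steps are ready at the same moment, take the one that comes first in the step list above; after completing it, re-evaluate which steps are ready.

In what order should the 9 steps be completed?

h, b, i, a, d, g, e, c, f

h and i have no prerequisites; h is listed earlier, so h is first.
b and g now also ready, so the ready set is {b, i, g}; b is listed earlier → b.
Now i and g have their prerequisites met. i is listed earlier, so i next.
a, d and g are all available; a is listed earlier → a.
Ready: d and g. d is listed earlier → d.
That leaves g as the only ready step → g.
e is the only step now ready → e.
c and f are both available; c is listed earlier → c.
Next only f has its prerequisites met → f.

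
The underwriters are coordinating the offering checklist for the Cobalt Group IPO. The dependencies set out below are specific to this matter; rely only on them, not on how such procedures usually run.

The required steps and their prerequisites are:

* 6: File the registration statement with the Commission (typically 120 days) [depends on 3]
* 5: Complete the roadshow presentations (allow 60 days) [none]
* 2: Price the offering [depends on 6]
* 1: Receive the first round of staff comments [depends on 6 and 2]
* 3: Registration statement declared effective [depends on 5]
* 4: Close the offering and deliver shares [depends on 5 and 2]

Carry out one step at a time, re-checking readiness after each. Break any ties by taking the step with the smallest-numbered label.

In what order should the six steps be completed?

5 is the only step with nothing outstanding, so it goes first.
3 needed 5, now all done → 3.
6 needed 3, now all done → 6.
2 needed 6, now all done → 2.
Now 1 and 4 have their prerequisites met. 1 has the earlier label, so 1 next.
That leaves 4 as the only ready step → 4.

5 → 3 → 6 → 2 → 1 → 4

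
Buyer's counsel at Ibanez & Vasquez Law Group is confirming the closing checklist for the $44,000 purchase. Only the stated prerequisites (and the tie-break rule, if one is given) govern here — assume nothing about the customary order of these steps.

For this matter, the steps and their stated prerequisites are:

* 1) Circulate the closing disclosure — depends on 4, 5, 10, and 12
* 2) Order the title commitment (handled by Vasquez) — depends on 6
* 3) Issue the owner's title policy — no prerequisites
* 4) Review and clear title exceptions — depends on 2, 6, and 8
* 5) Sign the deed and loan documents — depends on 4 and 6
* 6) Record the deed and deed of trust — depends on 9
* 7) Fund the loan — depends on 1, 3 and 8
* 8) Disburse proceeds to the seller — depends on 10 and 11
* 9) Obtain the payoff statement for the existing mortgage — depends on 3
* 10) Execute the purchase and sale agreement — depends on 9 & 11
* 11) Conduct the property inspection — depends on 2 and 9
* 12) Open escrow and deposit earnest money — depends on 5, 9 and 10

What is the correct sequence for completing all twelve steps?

Only 3 has no prerequisites, so it is first.
Next only 9 has its prerequisites met → 9.
6 is the only step now ready → 6.
2 needed 6, now all done → 2.
That leaves 11 as the only ready step → 11.
10 is the only step now ready → 10.
8 needed 10 and 11, now all done → 8.
That leaves 4 as the only ready step → 4.
5 is the only step now ready → 5.
12 needed 5, 9 and 10, now all done → 12.
Next only 1 has its prerequisites met → 1.
Next only 7 has its prerequisites met → 7.

3, 9, 6, 2, 11, 10, 8, 4, 5, 12, 1, 7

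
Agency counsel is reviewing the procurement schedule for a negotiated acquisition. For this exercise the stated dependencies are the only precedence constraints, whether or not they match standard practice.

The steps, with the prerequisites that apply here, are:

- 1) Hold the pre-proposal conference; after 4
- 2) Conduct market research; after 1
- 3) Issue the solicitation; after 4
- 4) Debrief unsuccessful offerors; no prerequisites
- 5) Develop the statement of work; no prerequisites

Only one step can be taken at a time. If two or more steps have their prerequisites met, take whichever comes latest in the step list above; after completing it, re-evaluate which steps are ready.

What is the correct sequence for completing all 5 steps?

5, 4, 3, 1, 2

5 and 4 have no prerequisites; 5 is listed later, so 5 is first.
That leaves 4 as the only ready step → 4.
3 and 1 are both available; 3 is listed later → 3.
1 needed 4, now all done → 1.
2 needed 1, now all done → 2.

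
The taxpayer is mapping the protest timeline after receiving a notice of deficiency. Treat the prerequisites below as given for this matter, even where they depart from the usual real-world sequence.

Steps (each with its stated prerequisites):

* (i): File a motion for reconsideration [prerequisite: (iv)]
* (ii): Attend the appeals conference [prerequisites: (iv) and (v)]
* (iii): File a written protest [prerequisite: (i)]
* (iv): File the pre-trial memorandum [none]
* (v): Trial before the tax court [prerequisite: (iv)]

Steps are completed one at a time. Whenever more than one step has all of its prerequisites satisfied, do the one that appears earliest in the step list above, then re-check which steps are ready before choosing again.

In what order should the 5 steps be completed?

(iv) (i) (iii) (v) (ii)

Only (iv) has no prerequisites, so it is first.
Ready: (i) and (v). (i) is listed earlier → (i).
(iii) now also ready, so the ready set is {(iii), (v)}; (iii) is listed earlier → (iii).
(v) is the only step now ready → (v).
(ii) is the only step now ready → (ii).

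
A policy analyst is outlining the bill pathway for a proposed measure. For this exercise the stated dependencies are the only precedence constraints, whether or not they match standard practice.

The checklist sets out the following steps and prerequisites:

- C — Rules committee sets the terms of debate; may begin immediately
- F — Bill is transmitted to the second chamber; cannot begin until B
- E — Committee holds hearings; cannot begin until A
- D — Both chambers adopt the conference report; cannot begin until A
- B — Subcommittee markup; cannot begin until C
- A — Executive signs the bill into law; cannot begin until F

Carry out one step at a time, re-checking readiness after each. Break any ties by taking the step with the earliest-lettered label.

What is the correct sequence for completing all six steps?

C → B → F → A → D → E

C is the only step with nothing outstanding, so it goes first.
B needed C, now all done → B.
F is the only step now ready → F.
That leaves A as the only ready step → A.
Ready: D and E. D has the earlier label → D.
That leaves E as the only ready step → E.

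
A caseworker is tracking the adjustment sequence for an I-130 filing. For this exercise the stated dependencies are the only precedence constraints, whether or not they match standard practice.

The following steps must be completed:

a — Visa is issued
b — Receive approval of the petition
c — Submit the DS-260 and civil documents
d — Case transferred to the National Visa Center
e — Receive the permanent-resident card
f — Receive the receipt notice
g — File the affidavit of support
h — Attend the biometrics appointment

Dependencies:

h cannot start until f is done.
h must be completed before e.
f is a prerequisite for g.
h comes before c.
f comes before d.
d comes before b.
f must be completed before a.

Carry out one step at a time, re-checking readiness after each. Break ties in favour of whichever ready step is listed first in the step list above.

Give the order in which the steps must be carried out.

f is the only step with nothing outstanding, so it goes first.
a, d, g and h are all available; a is listed earlier → a.
Now d, g and h have their prerequisites met. d is listed earlier, so d next.
b, g and h are all available; b is listed earlier → b.
Ready: g and h. g is listed earlier → g.
h needed f, now all done → h.
Ready: c and e. c is listed earlier → c.
That leaves e as the only ready step → e.

f a d b g h c e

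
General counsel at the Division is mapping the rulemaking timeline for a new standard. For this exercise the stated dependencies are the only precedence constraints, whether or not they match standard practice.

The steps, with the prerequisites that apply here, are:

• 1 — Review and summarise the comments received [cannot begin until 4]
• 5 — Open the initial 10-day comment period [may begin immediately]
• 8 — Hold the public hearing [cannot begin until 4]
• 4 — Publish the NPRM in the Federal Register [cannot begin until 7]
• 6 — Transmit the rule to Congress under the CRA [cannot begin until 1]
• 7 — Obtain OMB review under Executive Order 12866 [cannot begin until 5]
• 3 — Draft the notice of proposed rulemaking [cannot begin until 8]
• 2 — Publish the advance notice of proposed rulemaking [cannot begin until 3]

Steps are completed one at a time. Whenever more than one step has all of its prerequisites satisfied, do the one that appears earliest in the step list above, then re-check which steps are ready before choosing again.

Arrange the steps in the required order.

5 → 7 → 4 → 1 → 8 → 6 → 3 → 2

5 is the only step with nothing outstanding, so it goes first.
7 needed 5, now all done → 7.
4 needed 7, now all done → 4.
Ready: 1 and 8. 1 is listed earlier → 1.
6 now also ready, so the ready set is {8, 6}; 8 is listed earlier → 8.
Now 6 and 3 have their prerequisites met. 6 is listed earlier, so 6 next.
3 needed 8, now all done → 3.
Next only 2 has its prerequisites met → 2.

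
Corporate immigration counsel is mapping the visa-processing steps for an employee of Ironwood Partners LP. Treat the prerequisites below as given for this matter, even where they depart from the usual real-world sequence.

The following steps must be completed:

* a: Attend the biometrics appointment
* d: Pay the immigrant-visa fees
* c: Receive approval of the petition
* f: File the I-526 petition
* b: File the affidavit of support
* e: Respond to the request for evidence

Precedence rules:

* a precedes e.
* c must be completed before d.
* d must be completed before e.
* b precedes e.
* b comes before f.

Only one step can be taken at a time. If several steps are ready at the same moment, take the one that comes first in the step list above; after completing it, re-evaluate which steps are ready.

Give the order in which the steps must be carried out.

a, c, d, b, f, e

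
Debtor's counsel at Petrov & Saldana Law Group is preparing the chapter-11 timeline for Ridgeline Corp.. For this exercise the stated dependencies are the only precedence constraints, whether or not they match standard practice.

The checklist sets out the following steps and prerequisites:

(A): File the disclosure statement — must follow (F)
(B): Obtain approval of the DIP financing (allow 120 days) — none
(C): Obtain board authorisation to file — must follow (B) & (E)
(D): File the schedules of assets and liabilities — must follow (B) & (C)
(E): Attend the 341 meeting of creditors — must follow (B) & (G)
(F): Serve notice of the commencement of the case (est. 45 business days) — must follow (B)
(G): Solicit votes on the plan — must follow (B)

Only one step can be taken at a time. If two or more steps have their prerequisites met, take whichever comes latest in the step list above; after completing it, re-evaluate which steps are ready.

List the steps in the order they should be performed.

(B) has no prerequisites → (B) first.
Ready: (G) and (F). (G) is listed later → (G).
(F) and (E) are both available; (F) is listed later → (F).
(A) now also ready, so the ready set is {(E), (A)}; (E) is listed later → (E).
(C) now also ready, so the ready set is {(C), (A)}; (C) is listed later → (C).
(D) now also ready, so the ready set is {(D), (A)}; (D) is listed later → (D).
Next only (A) has its prerequisites met → (A).

(B) (G) (F) (E) (C) (D) (A)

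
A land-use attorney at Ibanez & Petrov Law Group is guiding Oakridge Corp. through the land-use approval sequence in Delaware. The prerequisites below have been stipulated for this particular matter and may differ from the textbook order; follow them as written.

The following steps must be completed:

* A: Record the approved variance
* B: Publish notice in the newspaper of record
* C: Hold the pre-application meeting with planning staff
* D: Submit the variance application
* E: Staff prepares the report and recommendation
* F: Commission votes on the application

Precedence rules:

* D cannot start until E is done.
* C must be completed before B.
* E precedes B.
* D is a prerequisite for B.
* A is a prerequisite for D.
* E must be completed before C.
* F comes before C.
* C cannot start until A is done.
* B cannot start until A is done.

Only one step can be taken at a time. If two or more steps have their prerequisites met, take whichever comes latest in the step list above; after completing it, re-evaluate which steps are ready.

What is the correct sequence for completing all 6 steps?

F, E, A, D, C, B

F, E and A have no prerequisites; F is listed later, so F is first.
E and A are both available; E is listed later → E.
Next only A has its prerequisites met → A.
Ready: D and C. D is listed later → D.
C is the only step now ready → C.
B needed E, D, C and A, now all done → B.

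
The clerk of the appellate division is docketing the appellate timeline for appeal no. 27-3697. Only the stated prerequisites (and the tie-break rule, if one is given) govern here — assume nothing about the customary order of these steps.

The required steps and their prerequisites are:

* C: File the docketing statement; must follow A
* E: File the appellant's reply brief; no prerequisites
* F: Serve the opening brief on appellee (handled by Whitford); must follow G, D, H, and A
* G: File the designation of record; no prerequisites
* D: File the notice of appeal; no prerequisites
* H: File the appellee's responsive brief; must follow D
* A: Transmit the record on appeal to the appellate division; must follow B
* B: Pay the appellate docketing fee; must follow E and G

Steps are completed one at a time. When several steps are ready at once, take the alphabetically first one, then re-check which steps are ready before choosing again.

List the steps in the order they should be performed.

Nothing is required for D, E and G. D has the earlier label → D first.
Ready: E, G and H. E has the earlier label → E.
Ready: G and H. G has the earlier label → G.
Ready: B and H. B has the earlier label → B.
A now also ready, so the ready set is {A, H}; A has the earlier label → A.
C now also ready, so the ready set is {C, H}; C has the earlier label → C.
H needed D, now all done → H.
Next only F has its prerequisites met → F.

D, E, G, B, A, C, H, F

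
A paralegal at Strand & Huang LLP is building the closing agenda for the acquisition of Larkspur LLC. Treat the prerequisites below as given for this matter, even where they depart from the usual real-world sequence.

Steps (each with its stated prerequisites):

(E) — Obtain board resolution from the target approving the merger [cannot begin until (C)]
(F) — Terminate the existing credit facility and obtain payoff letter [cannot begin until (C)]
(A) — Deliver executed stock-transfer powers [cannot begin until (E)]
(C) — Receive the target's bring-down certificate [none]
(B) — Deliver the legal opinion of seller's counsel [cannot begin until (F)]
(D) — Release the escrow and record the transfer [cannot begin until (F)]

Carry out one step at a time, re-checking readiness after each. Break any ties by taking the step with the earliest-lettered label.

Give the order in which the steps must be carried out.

(C) → (E) → (A) → (F) → (B) → (D)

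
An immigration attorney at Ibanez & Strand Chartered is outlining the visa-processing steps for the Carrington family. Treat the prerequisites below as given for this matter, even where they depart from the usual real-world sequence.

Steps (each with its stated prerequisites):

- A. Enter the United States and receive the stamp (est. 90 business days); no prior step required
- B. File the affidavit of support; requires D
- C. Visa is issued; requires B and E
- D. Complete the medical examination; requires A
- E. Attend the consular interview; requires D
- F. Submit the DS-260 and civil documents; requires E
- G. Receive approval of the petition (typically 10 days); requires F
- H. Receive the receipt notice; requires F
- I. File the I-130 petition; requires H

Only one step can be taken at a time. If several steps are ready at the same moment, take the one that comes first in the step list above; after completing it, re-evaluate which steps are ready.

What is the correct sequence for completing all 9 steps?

A D B E C F G H I

A has no prerequisites → A first.
D needed A, now all done → D.
Now B and E have their prerequisites met. B is listed earlier, so B next.
Next only E has its prerequisites met → E.
Ready: C and F. C is listed earlier → C.
Next only F has its prerequisites met → F.
G and H are both available; G is listed earlier → G.
That leaves H as the only ready step → H.
Next only I has its prerequisites met → I.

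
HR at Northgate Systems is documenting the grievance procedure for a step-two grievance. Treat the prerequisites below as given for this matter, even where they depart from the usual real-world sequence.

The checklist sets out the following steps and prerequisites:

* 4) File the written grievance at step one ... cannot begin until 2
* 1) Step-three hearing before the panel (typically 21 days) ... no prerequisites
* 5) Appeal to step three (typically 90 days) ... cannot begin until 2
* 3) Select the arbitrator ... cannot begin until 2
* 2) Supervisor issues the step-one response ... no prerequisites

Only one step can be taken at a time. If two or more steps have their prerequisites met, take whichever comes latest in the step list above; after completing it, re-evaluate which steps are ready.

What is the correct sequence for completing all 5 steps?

2, 3, 5, 1, 4

2 and 1 have no prerequisites; 2 is listed later, so 2 is first.
3, 5, 1 and 4 are all available; 3 is listed later → 3.
Ready: 5, 1 and 4. 5 is listed later → 5.
1 and 4 are both available; 1 is listed later → 1.
4 is the only step now ready → 4.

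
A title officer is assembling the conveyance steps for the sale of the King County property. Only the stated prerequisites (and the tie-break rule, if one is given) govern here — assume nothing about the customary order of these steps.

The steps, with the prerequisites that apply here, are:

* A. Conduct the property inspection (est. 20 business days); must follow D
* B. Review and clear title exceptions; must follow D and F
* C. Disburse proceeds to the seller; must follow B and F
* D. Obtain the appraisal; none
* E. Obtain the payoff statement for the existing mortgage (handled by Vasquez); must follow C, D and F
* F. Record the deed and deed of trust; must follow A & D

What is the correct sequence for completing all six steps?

D, A, F, B, C, E

D is the only step with nothing outstanding, so it goes first.
A needed D, now all done → A.
That leaves F as the only ready step → F.
B needed D and F, now all done → B.
Next only C has its prerequisites met → C.
E needed C, D and F, now all done → E.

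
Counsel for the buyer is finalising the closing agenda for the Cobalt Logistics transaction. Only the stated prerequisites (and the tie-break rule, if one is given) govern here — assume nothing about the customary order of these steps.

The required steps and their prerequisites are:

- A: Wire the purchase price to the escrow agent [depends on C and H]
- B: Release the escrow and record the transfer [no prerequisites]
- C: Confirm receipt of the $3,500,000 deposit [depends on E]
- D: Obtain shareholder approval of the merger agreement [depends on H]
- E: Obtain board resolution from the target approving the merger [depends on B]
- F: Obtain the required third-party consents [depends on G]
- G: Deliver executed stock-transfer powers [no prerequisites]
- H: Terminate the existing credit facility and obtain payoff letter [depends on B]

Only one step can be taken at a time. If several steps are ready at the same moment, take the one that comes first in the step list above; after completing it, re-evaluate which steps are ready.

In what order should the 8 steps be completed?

Nothing is required for B and G. B is listed earlier → B first.
E, G and H are all available; E is listed earlier → E.
Now C, G and H have their prerequisites met. C is listed earlier, so C next.
G and H are both available; G is listed earlier → G.
F and H are both available; F is listed earlier → F.
H needed B, now all done → H.
A and D are both available; A is listed earlier → A.
Next only D has its prerequisites met → D.

B → E → C → G → F → H → A → D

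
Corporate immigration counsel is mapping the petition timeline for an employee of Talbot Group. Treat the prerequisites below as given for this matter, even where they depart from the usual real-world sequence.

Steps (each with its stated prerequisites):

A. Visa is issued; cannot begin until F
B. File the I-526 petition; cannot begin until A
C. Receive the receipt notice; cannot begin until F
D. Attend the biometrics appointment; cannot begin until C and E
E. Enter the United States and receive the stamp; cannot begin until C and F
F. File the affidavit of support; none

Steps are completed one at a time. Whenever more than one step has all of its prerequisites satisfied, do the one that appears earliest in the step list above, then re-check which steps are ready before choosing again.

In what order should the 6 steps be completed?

F A B C E D

F has no prerequisites → F first.
A and C are both available; A is listed earlier → A.
Ready: B and C. B is listed earlier → B.
C is the only step now ready → C.
E is the only step now ready → E.
D is the only step now ready → D.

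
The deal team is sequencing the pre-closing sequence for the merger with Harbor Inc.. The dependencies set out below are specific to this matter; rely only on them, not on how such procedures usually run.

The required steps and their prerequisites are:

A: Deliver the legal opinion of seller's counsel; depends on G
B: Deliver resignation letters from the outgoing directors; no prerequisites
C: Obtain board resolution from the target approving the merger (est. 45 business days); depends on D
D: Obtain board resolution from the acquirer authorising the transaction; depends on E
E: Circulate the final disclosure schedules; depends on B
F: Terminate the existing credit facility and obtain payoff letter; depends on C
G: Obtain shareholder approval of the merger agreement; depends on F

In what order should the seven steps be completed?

B → E → D → C → F → G → A

Only B has no prerequisites, so it is first.
That leaves E as the only ready step → E.
D is the only step now ready → D.
Next only C has its prerequisites met → C.
F is the only step now ready → F.
G is the only step now ready → G.
That leaves A as the only ready step → A.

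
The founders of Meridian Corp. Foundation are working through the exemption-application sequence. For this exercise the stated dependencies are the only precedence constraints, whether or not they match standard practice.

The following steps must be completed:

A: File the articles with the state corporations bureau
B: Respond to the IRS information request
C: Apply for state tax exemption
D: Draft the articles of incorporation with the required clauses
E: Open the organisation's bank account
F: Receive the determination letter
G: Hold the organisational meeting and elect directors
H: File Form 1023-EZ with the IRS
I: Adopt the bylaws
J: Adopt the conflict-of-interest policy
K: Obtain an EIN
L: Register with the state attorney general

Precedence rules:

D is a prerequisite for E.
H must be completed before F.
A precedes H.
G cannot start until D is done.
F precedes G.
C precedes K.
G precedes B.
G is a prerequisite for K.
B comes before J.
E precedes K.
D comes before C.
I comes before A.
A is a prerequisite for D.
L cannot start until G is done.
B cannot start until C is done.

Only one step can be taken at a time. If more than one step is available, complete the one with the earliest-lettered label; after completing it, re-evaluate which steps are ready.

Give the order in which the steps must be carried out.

I → A → D → C → E → H → F → G → B → J → K → L

I is the only step with nothing outstanding, so it goes first.
A needed I, now all done → A.
D and H are both available; D has the earlier label → D.
C and E now also ready, so the ready set is {C, E, H}; C has the earlier label → C.
Now E and H have their prerequisites met. E has the earlier label, so E next.
H needed A, now all done → H.
That leaves F as the only ready step → F.
G needed D and F, now all done → G.
Ready: B, K and L. B has the earlier label → B.
J now also ready, so the ready set is {J, K, L}; J has the earlier label → J.
Now K and L have their prerequisites met. K has the earlier label, so K next.
Next only L has its prerequisites met → L.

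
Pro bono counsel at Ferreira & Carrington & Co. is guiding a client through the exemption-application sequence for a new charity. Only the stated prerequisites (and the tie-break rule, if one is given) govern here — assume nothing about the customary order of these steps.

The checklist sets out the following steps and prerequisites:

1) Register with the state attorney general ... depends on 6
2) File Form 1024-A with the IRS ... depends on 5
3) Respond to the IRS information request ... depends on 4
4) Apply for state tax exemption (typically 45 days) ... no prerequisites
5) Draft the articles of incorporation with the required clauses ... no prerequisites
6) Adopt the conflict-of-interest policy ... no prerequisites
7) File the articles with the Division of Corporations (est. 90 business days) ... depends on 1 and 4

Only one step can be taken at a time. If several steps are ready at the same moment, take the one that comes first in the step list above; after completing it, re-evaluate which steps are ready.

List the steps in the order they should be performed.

4, 5 and 6 have no prerequisites; 4 is listed earlier, so 4 is first.
3 now also ready, so the ready set is {3, 5, 6}; 3 is listed earlier → 3.
Now 5 and 6 have their prerequisites met. 5 is listed earlier, so 5 next.
2 and 6 are both available; 2 is listed earlier → 2.
That leaves 6 as the only ready step → 6.
That leaves 1 as the only ready step → 1.
7 is the only step now ready → 7.

4, 3, 5, 2, 6, 1, 7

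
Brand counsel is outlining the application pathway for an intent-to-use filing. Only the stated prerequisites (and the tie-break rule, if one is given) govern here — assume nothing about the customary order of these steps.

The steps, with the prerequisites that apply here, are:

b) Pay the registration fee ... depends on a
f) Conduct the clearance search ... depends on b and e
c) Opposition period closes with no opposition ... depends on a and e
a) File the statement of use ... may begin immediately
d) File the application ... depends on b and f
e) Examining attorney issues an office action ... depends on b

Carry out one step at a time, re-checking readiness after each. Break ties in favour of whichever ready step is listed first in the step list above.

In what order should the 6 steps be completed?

a b e f c d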